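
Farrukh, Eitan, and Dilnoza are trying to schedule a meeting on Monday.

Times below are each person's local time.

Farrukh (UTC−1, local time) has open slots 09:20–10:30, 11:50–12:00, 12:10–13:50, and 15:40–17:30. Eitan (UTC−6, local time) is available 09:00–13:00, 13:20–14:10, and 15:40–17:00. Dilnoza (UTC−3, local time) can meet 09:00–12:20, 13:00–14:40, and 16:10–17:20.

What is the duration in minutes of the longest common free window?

60 minutes

Farrukh → UTC: 10:20–11:30, 12:50–13:00, 13:10–14:50, 16:40–18:30.
Eitan → UTC: 15:00–19:00, 19:20–20:10, 21:40–23:00.
Dilnoza → UTC: 12:00–15:20, 16:00–17:40, 19:10–20:20.
Farrukh ∩ Eitan: 16:40–18:30.
Farrukh ∩ Eitan ∩ Dilnoza: 16:40–17:40.
Single common window of 60 minutes.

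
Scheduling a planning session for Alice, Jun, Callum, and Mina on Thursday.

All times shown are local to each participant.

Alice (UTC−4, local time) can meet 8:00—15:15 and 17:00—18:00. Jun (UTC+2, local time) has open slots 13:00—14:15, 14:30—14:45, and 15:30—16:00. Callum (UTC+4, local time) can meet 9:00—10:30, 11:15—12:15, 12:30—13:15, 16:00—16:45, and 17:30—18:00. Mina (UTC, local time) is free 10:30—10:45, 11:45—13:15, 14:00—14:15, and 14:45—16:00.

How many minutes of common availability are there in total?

30 minutes

Alice → UTC: 12:00–19:15, 21:00–22:00.
Jun → UTC: 11:00–12:15, 12:30–12:45, 13:30–14:00.
Callum → UTC: 05:00–06:30, 07:15–08:15, 08:30–09:15, 12:00–12:45, 13:30–14:00.
Mina → UTC: 10:30–10:45, 11:45–13:15, 14:00–14:15, 14:45–16:00.
Alice ∩ Jun: 12:00–12:15, 12:30–12:45, 13:30–14:00.
Alice ∩ Jun ∩ Callum: 12:00–12:15, 12:30–12:45, 13:30–14:00.
Alice ∩ Jun ∩ Callum ∩ Mina: 12:00–12:15, 12:30–12:45.
Total common minutes: 15 + 15 = 30.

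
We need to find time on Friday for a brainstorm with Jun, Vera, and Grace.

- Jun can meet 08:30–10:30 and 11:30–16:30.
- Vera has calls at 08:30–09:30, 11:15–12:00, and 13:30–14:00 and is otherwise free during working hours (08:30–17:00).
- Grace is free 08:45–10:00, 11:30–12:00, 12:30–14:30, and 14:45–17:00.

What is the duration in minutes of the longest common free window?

Vera free within 08:30–17:00: 09:30–11:15, 12:00–13:30, 14:00–17:00.
Jun ∩ Vera: 09:30–10:30, 12:00–13:30, 14:00–16:30.
Jun ∩ Vera ∩ Grace: 09:30–10:00, 12:30–13:30, 14:00–14:30, 14:45–16:30.
Common window lengths: 30, 60, 30, 105 min; longest is 105.

105 minutes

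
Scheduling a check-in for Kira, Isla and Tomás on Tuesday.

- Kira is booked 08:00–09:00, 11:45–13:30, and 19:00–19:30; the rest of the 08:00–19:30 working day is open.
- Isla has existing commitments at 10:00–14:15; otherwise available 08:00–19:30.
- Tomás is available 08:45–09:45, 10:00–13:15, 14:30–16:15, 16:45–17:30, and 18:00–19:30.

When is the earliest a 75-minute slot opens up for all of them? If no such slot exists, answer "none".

14:30

Kira free within 08:00–19:30: 09:00–11:45, 13:30–19:00.
Isla free within 08:00–19:30: 08:00–10:00, 14:15–19:30.
Kira ∩ Isla: 09:00–10:00, 14:15–19:00.
Kira ∩ Isla ∩ Tomás: 09:00–09:45, 14:30–16:15, 16:45–17:30, 18:00–19:00.
Windows ≥ 75 min: 14:30–16:15.
Earliest such window starts at 14:30.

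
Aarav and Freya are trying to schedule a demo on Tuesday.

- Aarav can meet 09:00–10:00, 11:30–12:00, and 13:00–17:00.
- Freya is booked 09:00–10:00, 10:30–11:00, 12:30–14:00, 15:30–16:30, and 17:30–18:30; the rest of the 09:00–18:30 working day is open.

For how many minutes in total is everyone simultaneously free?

150 minutes

Freya free within 09:00–18:30: 10:00–10:30, 11:00–12:30, 14:00–15:30, 16:30–17:30.
Aarav ∩ Freya: 11:30–12:00, 14:00–15:30, 16:30–17:00.
Total common minutes: 30 + 90 + 30 = 150.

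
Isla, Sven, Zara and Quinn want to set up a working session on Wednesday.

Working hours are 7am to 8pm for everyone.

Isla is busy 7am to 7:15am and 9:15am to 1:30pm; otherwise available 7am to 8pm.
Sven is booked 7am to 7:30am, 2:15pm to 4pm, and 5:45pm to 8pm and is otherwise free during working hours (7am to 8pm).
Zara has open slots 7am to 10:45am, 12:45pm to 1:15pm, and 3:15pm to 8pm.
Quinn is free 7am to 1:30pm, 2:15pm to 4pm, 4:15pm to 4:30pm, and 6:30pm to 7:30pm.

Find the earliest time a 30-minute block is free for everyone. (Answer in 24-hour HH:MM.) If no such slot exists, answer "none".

Isla free within 07:00–20:00: 07:15–09:15, 13:30–20:00.
Sven free within 07:00–20:00: 07:30–14:15, 16:00–17:45.
Isla ∩ Sven: 07:30–09:15, 13:30–14:15, 16:00–17:45.
Isla ∩ Sven ∩ Zara: 07:30–09:15, 16:00–17:45.
Isla ∩ Sven ∩ Zara ∩ Quinn: 07:30–09:15, 16:15–16:30.
Windows ≥ 30 min: 07:30–09:15.
Earliest such window starts at 07:30.

07:30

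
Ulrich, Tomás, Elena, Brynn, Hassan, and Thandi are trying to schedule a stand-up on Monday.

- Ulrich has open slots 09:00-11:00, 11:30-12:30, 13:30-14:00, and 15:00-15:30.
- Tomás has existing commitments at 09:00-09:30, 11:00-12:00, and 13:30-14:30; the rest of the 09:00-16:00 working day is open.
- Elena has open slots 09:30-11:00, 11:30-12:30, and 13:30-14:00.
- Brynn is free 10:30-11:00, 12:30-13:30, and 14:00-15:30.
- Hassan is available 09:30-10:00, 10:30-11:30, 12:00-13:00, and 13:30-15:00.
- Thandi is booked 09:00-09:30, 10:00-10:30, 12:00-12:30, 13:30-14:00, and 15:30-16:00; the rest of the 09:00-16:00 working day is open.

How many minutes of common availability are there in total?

30 minutes

Tomás free within 09:00–16:00: 09:30–11:00, 12:00–13:30, 14:30–16:00.
Thandi free within 09:00–16:00: 09:30–10:00, 10:30–12:00, 12:30–13:30, 14:00–15:30.
Ulrich ∩ Tomás: 09:30–11:00, 12:00–12:30, 15:00–15:30.
Ulrich ∩ Tomás ∩ Elena: 09:30–11:00, 12:00–12:30.
Ulrich ∩ Tomás ∩ Elena ∩ Brynn: 10:30–11:00.
Ulrich ∩ Tomás ∩ Elena ∩ Brynn ∩ Hassan: 10:30–11:00.
Ulrich ∩ Tomás ∩ Elena ∩ Brynn ∩ Hassan ∩ Thandi: 10:30–11:00.
Total common minutes: 30.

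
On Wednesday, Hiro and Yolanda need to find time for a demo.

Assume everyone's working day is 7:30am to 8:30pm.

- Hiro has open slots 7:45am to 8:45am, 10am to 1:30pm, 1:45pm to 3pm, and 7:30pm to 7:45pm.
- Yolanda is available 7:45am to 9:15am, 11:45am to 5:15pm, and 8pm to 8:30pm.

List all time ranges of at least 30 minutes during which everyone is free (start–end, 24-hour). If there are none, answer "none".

Hiro ∩ Yolanda: 07:45–08:45, 11:45–13:30, 13:45–15:00.
Windows ≥ 30 min: 07:45–08:45, 11:45–13:30, 13:45–15:00.

07:45–08:45, 11:45–13:30, 13:45–15:00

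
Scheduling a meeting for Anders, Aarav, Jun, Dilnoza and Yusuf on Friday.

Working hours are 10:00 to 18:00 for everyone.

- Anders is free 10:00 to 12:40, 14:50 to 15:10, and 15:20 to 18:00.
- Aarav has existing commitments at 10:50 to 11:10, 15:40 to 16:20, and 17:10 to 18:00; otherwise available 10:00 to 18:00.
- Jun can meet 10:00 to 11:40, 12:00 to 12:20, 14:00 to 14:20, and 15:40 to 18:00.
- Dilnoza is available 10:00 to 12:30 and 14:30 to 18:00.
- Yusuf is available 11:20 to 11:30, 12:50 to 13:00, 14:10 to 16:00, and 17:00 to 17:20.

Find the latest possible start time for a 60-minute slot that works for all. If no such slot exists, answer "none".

Aarav free within 10:00–18:00: 10:00–10:50, 11:10–15:40, 16:20–17:10.
Anders ∩ Aarav: 10:00–10:50, 11:10–12:40, 14:50–15:10, 15:20–15:40, 16:20–17:10.
Anders ∩ Aarav ∩ Jun: 10:00–10:50, 11:10–11:40, 12:00–12:20, 16:20–17:10.
Anders ∩ Aarav ∩ Jun ∩ Dilnoza: 10:00–10:50, 11:10–11:40, 12:00–12:20, 16:20–17:10.
Anders ∩ Aarav ∩ Jun ∩ Dilnoza ∩ Yusuf: 11:20–11:30, 17:00–17:10.
Windows ≥ 60 min: (none).

none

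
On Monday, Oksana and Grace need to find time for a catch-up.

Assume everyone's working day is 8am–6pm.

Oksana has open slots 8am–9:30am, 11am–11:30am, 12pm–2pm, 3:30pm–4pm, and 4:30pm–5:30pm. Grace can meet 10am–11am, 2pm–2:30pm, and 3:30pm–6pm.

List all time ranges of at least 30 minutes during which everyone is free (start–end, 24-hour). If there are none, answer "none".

15:30–16:00, 16:30–17:30

Oksana ∩ Grace: 15:30–16:00, 16:30–17:30.
Windows ≥ 30 min: 15:30–16:00, 16:30–17:30.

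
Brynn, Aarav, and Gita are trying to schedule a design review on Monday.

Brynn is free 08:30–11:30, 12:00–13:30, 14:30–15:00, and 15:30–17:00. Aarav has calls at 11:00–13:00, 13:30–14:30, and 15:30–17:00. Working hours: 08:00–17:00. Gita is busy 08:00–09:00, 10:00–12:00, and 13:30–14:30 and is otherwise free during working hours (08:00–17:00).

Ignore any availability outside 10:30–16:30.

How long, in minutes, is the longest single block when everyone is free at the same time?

Aarav free within 08:00–17:00: 08:00–11:00, 13:00–13:30, 14:30–15:30.
Gita free within 08:00–17:00: 09:00–10:00, 12:00–13:30, 14:30–17:00.
Brynn ∩ Aarav: 08:30–11:00, 13:00–13:30, 14:30–15:00.
Brynn ∩ Aarav ∩ Gita: 09:00–10:00, 13:00–13:30, 14:30–15:00.
Restricted to 10:30–16:30: 13:00–13:30, 14:30–15:00.
Common window lengths: 30, 30 min; longest is 30.

30 minutes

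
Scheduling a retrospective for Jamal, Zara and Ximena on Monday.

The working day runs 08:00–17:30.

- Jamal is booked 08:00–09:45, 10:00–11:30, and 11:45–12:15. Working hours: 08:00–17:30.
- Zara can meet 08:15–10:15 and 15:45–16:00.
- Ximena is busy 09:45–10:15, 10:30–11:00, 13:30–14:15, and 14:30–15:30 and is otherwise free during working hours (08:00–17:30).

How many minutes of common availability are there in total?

15 minutes

Jamal free within 08:00–17:30: 09:45–10:00, 11:30–11:45, 12:15–17:30.
Ximena free within 08:00–17:30: 08:00–09:45, 10:15–10:30, 11:00–13:30, 14:15–14:30, 15:30–17:30.
Jamal ∩ Zara: 09:45–10:00, 15:45–16:00.
Jamal ∩ Zara ∩ Ximena: 15:45–16:00.
Total common minutes: 15.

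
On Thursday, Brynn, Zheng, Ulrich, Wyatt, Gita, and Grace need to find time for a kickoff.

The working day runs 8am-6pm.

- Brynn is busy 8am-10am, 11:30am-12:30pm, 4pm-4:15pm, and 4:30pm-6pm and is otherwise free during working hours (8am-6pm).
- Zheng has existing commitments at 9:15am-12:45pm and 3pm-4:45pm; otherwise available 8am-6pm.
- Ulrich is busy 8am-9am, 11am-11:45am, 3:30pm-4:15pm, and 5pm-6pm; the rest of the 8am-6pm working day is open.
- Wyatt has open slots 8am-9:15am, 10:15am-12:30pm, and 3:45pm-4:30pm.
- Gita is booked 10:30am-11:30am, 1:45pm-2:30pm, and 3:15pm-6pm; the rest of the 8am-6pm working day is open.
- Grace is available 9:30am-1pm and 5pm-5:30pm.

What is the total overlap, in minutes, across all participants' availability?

Brynn free within 08:00–18:00: 10:00–11:30, 12:30–16:00, 16:15–16:30.
Zheng free within 08:00–18:00: 08:00–09:15, 12:45–15:00, 16:45–18:00.
Ulrich free within 08:00–18:00: 09:00–11:00, 11:45–15:30, 16:15–17:00.
Gita free within 08:00–18:00: 08:00–10:30, 11:30–13:45, 14:30–15:15.
Brynn ∩ Zheng: 12:45–15:00.
Brynn ∩ Zheng ∩ Ulrich: 12:45–15:00.
Brynn ∩ Zheng ∩ Ulrich ∩ Wyatt: (none).
Brynn ∩ Zheng ∩ Ulrich ∩ Wyatt ∩ Gita: (none).
Brynn ∩ Zheng ∩ Ulrich ∩ Wyatt ∩ Gita ∩ Grace: (none).
Total common minutes: 0.

0 minutes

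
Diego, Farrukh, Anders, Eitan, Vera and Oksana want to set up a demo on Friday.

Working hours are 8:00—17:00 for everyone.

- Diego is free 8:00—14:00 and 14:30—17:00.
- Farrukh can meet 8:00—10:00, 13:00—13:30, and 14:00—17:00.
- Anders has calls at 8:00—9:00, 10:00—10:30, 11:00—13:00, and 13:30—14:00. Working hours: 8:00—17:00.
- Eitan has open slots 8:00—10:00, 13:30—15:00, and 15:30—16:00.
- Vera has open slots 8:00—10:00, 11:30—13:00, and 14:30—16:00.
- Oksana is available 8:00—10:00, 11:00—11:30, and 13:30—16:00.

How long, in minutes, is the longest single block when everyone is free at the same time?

60 minutes

Anders free within 08:00–17:00: 09:00–10:00, 10:30–11:00, 13:00–13:30, 14:00–17:00.
Diego ∩ Farrukh: 08:00–10:00, 13:00–13:30, 14:30–17:00.
Diego ∩ Farrukh ∩ Anders: 09:00–10:00, 13:00–13:30, 14:30–17:00.
Diego ∩ Farrukh ∩ Anders ∩ Eitan: 09:00–10:00, 14:30–15:00, 15:30–16:00.
Diego ∩ Farrukh ∩ Anders ∩ Eitan ∩ Vera: 09:00–10:00, 14:30–15:00, 15:30–16:00.
Diego ∩ Farrukh ∩ Anders ∩ Eitan ∩ Vera ∩ Oksana: 09:00–10:00, 14:30–15:00, 15:30–16:00.
Common window lengths: 60, 30, 30 min; longest is 60.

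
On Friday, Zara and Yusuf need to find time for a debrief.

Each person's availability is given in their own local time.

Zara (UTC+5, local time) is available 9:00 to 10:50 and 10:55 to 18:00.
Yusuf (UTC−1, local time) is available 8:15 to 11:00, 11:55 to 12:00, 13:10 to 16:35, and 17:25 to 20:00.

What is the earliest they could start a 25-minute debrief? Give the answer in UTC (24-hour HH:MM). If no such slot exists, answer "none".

Zara → UTC: 04:00–05:50, 05:55–13:00.
Yusuf → UTC: 09:15–12:00, 12:55–13:00, 14:10–17:35, 18:25–21:00.
Zara ∩ Yusuf: 09:15–12:00, 12:55–13:00.
Windows ≥ 25 min: 09:15–12:00.
Earliest such window starts at 09:15.

09:15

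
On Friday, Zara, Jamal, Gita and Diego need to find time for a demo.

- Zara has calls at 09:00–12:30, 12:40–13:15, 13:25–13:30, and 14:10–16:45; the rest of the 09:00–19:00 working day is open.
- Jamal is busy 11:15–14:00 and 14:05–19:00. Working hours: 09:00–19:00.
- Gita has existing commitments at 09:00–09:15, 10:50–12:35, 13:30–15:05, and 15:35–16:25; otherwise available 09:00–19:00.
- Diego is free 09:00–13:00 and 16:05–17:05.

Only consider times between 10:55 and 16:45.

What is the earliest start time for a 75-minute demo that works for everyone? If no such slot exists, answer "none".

none

Zara free within 09:00–19:00: 12:30–12:40, 13:15–13:25, 13:30–14:10, 16:45–19:00.
Jamal free within 09:00–19:00: 09:00–11:15, 14:00–14:05.
Gita free within 09:00–19:00: 09:15–10:50, 12:35–13:30, 15:05–15:35, 16:25–19:00.
Zara ∩ Jamal: 14:00–14:05.
Zara ∩ Jamal ∩ Gita: (none).
Zara ∩ Jamal ∩ Gita ∩ Diego: (none).
Restricted to 10:55–16:45: (none).
Windows ≥ 75 min: (none).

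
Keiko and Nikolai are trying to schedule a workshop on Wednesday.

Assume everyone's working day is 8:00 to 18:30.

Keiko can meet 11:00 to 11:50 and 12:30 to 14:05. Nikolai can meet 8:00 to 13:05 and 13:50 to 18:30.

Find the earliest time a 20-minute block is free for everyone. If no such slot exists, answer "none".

11:00

Keiko ∩ Nikolai: 11:00–11:50, 12:30–13:05, 13:50–14:05.
Windows ≥ 20 min: 11:00–11:50, 12:30–13:05.
Earliest such window starts at 11:00.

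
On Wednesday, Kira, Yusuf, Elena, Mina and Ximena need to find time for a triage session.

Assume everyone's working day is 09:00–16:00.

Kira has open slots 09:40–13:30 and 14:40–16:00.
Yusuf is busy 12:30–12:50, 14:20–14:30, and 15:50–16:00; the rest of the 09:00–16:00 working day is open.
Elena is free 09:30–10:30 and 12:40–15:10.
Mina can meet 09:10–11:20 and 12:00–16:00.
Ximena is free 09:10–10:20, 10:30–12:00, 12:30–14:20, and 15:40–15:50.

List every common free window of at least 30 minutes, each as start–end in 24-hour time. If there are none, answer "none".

09:40–10:20, 12:50–13:30

Yusuf free within 09:00–16:00: 09:00–12:30, 12:50–14:20, 14:30–15:50.
Kira ∩ Yusuf: 09:40–12:30, 12:50–13:30, 14:40–15:50.
Kira ∩ Yusuf ∩ Elena: 09:40–10:30, 12:50–13:30, 14:40–15:10.
Kira ∩ Yusuf ∩ Elena ∩ Mina: 09:40–10:30, 12:50–13:30, 14:40–15:10.
Kira ∩ Yusuf ∩ Elena ∩ Mina ∩ Ximena: 09:40–10:20, 12:50–13:30.
Windows ≥ 30 min: 09:40–10:20, 12:50–13:30.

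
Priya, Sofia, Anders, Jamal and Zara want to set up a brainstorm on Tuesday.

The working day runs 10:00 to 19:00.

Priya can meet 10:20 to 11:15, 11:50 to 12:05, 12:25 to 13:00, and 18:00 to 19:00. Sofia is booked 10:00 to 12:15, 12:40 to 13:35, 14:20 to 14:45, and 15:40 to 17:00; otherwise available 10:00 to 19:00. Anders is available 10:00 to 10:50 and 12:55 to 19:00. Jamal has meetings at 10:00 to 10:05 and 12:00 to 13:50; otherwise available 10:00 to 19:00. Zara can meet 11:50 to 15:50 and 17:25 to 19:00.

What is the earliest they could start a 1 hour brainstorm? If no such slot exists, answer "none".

18:00

Sofia free within 10:00–19:00: 12:15–12:40, 13:35–14:20, 14:45–15:40, 17:00–19:00.
Jamal free within 10:00–19:00: 10:05–12:00, 13:50–19:00.
Priya ∩ Sofia: 12:25–12:40, 18:00–19:00.
Priya ∩ Sofia ∩ Anders: 18:00–19:00.
Priya ∩ Sofia ∩ Anders ∩ Jamal: 18:00–19:00.
Priya ∩ Sofia ∩ Anders ∩ Jamal ∩ Zara: 18:00–19:00.
Windows ≥ 60 min: 18:00–19:00.
Earliest such window starts at 18:00.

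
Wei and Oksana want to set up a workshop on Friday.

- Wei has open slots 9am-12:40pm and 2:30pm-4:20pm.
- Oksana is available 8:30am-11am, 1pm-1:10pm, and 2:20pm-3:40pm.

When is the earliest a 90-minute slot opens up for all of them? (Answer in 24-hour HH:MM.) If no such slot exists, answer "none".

Wei ∩ Oksana: 09:00–11:00, 14:30–15:40.
Windows ≥ 90 min: 09:00–11:00.
Earliest such window starts at 09:00.

09:00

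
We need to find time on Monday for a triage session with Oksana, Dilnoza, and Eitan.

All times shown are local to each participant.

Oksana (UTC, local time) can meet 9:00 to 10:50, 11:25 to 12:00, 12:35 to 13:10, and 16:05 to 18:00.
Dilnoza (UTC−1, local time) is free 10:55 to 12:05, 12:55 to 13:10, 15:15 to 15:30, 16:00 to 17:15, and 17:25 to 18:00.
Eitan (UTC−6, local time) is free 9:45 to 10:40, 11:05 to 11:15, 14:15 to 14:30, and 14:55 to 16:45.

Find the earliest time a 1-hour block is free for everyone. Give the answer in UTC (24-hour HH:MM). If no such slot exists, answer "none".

Oksana → UTC: 09:00–10:50, 11:25–12:00, 12:35–13:10, 16:05–18:00.
Dilnoza → UTC: 11:55–13:05, 13:55–14:10, 16:15–16:30, 17:00–18:15, 18:25–19:00.
Eitan → UTC: 15:45–16:40, 17:05–17:15, 20:15–20:30, 20:55–22:45.
Oksana ∩ Dilnoza: 11:55–12:00, 12:35–13:05, 16:15–16:30, 17:00–18:00.
Oksana ∩ Dilnoza ∩ Eitan: 16:15–16:30, 17:05–17:15.
Windows ≥ 60 min: (none).

none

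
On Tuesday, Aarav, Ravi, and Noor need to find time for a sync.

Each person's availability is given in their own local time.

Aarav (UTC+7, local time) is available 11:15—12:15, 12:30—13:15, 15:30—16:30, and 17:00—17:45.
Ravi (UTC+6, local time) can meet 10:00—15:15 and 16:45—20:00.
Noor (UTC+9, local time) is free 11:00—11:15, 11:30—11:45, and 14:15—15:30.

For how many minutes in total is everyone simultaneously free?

Aarav → UTC: 04:15–05:15, 05:30–06:15, 08:30–09:30, 10:00–10:45.
Ravi → UTC: 04:00–09:15, 10:45–14:00.
Noor → UTC: 02:00–02:15, 02:30–02:45, 05:15–06:30.
Aarav ∩ Ravi: 04:15–05:15, 05:30–06:15, 08:30–09:15.
Aarav ∩ Ravi ∩ Noor: 05:30–06:15.
Total common minutes: 45.

45 minutes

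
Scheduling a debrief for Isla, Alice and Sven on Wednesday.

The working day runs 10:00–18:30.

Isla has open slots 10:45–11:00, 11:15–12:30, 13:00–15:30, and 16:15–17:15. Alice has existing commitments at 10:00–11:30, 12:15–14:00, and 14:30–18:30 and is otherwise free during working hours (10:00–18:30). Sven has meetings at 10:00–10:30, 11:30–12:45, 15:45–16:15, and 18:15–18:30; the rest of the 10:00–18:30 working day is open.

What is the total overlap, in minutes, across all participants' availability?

30 minutes

Alice free within 10:00–18:30: 11:30–12:15, 14:00–14:30.
Sven free within 10:00–18:30: 10:30–11:30, 12:45–15:45, 16:15–18:15.
Isla ∩ Alice: 11:30–12:15, 14:00–14:30.
Isla ∩ Alice ∩ Sven: 14:00–14:30.
Total common minutes: 30.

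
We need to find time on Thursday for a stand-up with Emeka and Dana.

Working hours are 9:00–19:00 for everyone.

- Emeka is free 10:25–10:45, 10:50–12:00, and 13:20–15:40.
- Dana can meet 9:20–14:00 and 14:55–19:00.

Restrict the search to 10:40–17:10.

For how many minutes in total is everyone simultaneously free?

Emeka ∩ Dana: 10:25–10:45, 10:50–12:00, 13:20–14:00, 14:55–15:40.
Restricted to 10:40–17:10: 10:40–10:45, 10:50–12:00, 13:20–14:00, 14:55–15:40.
Total common minutes: 5 + 70 + 40 + 45 = 160.

160 minutes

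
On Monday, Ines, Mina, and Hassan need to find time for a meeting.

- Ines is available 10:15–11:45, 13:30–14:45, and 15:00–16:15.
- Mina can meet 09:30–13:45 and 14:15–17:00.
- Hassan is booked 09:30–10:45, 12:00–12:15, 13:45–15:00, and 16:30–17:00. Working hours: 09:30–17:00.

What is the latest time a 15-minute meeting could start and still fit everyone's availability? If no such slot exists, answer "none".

Hassan free within 09:30–17:00: 10:45–12:00, 12:15–13:45, 15:00–16:30.
Ines ∩ Mina: 10:15–11:45, 13:30–13:45, 14:15–14:45, 15:00–16:15.
Ines ∩ Mina ∩ Hassan: 10:45–11:45, 13:30–13:45, 15:00–16:15.
Windows ≥ 15 min: 10:45–11:45, 13:30–13:45, 15:00–16:15.
Latest start in the last window 15:00–16:15 is 16:15 − 15 min = 16:00.

16:00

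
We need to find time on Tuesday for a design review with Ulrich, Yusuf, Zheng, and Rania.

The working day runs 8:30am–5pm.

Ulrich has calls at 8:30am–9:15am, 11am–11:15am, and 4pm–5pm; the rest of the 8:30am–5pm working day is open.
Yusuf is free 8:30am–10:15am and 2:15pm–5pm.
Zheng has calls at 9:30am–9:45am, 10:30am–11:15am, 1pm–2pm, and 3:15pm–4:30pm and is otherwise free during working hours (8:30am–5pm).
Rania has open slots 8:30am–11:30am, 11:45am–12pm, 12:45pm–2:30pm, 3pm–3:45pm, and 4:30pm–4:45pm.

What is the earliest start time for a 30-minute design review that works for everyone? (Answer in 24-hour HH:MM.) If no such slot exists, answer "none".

Ulrich free within 08:30–17:00: 09:15–11:00, 11:15–16:00.
Zheng free within 08:30–17:00: 08:30–09:30, 09:45–10:30, 11:15–13:00, 14:00–15:15, 16:30–17:00.
Ulrich ∩ Yusuf: 09:15–10:15, 14:15–16:00.
Ulrich ∩ Yusuf ∩ Zheng: 09:15–09:30, 09:45–10:15, 14:15–15:15.
Ulrich ∩ Yusuf ∩ Zheng ∩ Rania: 09:15–09:30, 09:45–10:15, 14:15–14:30, 15:00–15:15.
Windows ≥ 30 min: 09:45–10:15.
Earliest such window starts at 09:45.

09:45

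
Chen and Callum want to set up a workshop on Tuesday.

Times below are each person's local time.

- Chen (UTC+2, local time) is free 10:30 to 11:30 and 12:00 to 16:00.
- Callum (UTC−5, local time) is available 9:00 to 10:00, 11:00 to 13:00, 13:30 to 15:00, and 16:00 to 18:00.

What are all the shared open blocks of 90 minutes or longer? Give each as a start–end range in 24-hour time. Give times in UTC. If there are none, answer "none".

Chen → UTC: 08:30–09:30, 10:00–14:00.
Callum → UTC: 14:00–15:00, 16:00–18:00, 18:30–20:00, 21:00–23:00.
Chen ∩ Callum: (none).
Windows ≥ 90 min: (none).

none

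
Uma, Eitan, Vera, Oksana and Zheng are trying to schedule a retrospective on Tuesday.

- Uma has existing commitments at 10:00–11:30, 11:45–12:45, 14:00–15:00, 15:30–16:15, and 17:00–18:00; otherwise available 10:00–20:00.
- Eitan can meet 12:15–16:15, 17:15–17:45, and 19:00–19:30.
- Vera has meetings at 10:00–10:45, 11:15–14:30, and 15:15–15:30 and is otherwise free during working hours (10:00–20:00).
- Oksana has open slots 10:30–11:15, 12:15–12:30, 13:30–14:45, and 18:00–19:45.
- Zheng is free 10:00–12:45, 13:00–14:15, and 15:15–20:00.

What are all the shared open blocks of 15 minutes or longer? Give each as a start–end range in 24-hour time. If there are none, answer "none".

19:00–19:30

Uma free within 10:00–20:00: 11:30–11:45, 12:45–14:00, 15:00–15:30, 16:15–17:00, 18:00–20:00.
Vera free within 10:00–20:00: 10:45–11:15, 14:30–15:15, 15:30–20:00.
Uma ∩ Eitan: 12:45–14:00, 15:00–15:30, 19:00–19:30.
Uma ∩ Eitan ∩ Vera: 15:00–15:15, 19:00–19:30.
Uma ∩ Eitan ∩ Vera ∩ Oksana: 19:00–19:30.
Uma ∩ Eitan ∩ Vera ∩ Oksana ∩ Zheng: 19:00–19:30.
Windows ≥ 15 min: 19:00–19:30.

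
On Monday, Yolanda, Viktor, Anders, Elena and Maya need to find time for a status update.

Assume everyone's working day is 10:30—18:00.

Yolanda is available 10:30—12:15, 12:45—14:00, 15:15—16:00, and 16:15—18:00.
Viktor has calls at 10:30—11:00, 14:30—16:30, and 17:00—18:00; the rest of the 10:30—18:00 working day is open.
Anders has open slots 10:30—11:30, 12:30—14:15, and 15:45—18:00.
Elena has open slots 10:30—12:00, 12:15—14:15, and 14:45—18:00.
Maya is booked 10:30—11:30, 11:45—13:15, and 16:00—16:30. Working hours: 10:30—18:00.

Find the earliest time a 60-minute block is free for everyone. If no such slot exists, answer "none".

Viktor free within 10:30–18:00: 11:00–14:30, 16:30–17:00.
Maya free within 10:30–18:00: 11:30–11:45, 13:15–16:00, 16:30–18:00.
Yolanda ∩ Viktor: 11:00–12:15, 12:45–14:00, 16:30–17:00.
Yolanda ∩ Viktor ∩ Anders: 11:00–11:30, 12:45–14:00, 16:30–17:00.
Yolanda ∩ Viktor ∩ Anders ∩ Elena: 11:00–11:30, 12:45–14:00, 16:30–17:00.
Yolanda ∩ Viktor ∩ Anders ∩ Elena ∩ Maya: 13:15–14:00, 16:30–17:00.
Windows ≥ 60 min: (none).

none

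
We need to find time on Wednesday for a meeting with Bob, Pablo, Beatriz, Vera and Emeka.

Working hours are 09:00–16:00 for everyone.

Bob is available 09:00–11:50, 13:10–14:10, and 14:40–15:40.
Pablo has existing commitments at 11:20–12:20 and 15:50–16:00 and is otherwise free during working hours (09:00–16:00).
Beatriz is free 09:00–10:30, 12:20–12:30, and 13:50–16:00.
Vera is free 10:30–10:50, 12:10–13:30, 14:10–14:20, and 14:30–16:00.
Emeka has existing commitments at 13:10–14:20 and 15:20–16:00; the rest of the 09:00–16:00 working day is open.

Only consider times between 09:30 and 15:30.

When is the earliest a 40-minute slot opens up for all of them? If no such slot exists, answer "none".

14:40

Pablo free within 09:00–16:00: 09:00–11:20, 12:20–15:50.
Emeka free within 09:00–16:00: 09:00–13:10, 14:20–15:20.
Bob ∩ Pablo: 09:00–11:20, 13:10–14:10, 14:40–15:40.
Bob ∩ Pablo ∩ Beatriz: 09:00–10:30, 13:50–14:10, 14:40–15:40.
Bob ∩ Pablo ∩ Beatriz ∩ Vera: 14:40–15:40.
Bob ∩ Pablo ∩ Beatriz ∩ Vera ∩ Emeka: 14:40–15:20.
Restricted to 09:30–15:30: 14:40–15:20.
Windows ≥ 40 min: 14:40–15:20.
Earliest such window starts at 14:40.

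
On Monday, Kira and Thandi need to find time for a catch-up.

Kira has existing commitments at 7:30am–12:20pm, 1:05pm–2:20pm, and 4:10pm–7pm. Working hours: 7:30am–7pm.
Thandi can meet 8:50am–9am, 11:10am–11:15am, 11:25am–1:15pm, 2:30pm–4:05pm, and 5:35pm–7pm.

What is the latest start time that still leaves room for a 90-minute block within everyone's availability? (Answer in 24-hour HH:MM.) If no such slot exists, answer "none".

14:35

Kira free within 07:30–19:00: 12:20–13:05, 14:20–16:10.
Kira ∩ Thandi: 12:20–13:05, 14:30–16:05.
Windows ≥ 90 min: 14:30–16:05.
Latest start in the last window 14:30–16:05 is 16:05 − 90 min = 14:35.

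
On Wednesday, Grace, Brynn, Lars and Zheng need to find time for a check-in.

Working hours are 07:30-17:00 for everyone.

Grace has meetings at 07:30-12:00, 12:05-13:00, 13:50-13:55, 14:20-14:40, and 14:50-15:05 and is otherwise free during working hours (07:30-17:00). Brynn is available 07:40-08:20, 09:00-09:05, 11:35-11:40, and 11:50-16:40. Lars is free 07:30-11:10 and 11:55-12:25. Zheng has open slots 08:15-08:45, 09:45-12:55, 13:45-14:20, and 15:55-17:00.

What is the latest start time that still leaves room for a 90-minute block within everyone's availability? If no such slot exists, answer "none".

Grace free within 07:30–17:00: 12:00–12:05, 13:00–13:50, 13:55–14:20, 14:40–14:50, 15:05–17:00.
Grace ∩ Brynn: 12:00–12:05, 13:00–13:50, 13:55–14:20, 14:40–14:50, 15:05–16:40.
Grace ∩ Brynn ∩ Lars: 12:00–12:05.
Grace ∩ Brynn ∩ Lars ∩ Zheng: 12:00–12:05.
Windows ≥ 90 min: (none).

none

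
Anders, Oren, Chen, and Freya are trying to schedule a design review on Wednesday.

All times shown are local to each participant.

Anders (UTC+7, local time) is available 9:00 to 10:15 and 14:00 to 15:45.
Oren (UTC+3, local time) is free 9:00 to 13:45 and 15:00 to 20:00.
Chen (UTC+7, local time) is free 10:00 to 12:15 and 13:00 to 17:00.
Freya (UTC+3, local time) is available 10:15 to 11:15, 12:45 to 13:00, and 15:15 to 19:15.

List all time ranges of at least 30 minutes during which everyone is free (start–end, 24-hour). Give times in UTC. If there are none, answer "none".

Anders → UTC: 02:00–03:15, 07:00–08:45.
Oren → UTC: 06:00–10:45, 12:00–17:00.
Chen → UTC: 03:00–05:15, 06:00–10:00.
Freya → UTC: 07:15–08:15, 09:45–10:00, 12:15–16:15.
Anders ∩ Oren: 07:00–08:45.
Anders ∩ Oren ∩ Chen: 07:00–08:45.
Anders ∩ Oren ∩ Chen ∩ Freya: 07:15–08:15.
Windows ≥ 30 min: 07:15–08:15.

07:15–08:15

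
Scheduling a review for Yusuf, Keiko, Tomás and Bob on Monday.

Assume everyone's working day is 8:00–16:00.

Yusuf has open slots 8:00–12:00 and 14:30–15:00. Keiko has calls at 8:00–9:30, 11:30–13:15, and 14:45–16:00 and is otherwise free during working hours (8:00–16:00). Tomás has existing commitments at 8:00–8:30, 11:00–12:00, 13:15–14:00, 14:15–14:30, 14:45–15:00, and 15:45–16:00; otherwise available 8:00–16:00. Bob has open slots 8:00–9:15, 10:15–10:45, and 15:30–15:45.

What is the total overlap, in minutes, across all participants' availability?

30 minutes

Keiko free within 08:00–16:00: 09:30–11:30, 13:15–14:45.
Tomás free within 08:00–16:00: 08:30–11:00, 12:00–13:15, 14:00–14:15, 14:30–14:45, 15:00–15:45.
Yusuf ∩ Keiko: 09:30–11:30, 14:30–14:45.
Yusuf ∩ Keiko ∩ Tomás: 09:30–11:00, 14:30–14:45.
Yusuf ∩ Keiko ∩ Tomás ∩ Bob: 10:15–10:45.
Total common minutes: 30.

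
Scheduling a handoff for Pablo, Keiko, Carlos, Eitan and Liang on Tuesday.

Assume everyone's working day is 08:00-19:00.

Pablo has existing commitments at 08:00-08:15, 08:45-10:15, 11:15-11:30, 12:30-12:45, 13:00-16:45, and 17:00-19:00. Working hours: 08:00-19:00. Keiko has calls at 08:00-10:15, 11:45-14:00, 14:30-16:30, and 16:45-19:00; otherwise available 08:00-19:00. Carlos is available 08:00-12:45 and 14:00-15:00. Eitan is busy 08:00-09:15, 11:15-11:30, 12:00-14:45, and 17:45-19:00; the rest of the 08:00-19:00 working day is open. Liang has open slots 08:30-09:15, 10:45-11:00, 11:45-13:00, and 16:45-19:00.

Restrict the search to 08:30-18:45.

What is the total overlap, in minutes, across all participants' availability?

Pablo free within 08:00–19:00: 08:15–08:45, 10:15–11:15, 11:30–12:30, 12:45–13:00, 16:45–17:00.
Keiko free within 08:00–19:00: 10:15–11:45, 14:00–14:30, 16:30–16:45.
Eitan free within 08:00–19:00: 09:15–11:15, 11:30–12:00, 14:45–17:45.
Pablo ∩ Keiko: 10:15–11:15, 11:30–11:45.
Pablo ∩ Keiko ∩ Carlos: 10:15–11:15, 11:30–11:45.
Pablo ∩ Keiko ∩ Carlos ∩ Eitan: 10:15–11:15, 11:30–11:45.
Pablo ∩ Keiko ∩ Carlos ∩ Eitan ∩ Liang: 10:45–11:00.
Restricted to 08:30–18:45: 10:45–11:00.
Total common minutes: 15.

15 minutes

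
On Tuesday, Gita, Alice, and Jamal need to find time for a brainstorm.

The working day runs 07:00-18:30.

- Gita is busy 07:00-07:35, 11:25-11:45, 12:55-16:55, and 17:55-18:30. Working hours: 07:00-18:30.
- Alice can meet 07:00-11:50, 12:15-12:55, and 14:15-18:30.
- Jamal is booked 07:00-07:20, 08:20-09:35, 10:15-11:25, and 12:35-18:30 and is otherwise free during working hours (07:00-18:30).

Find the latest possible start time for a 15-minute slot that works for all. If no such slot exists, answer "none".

12:20

Gita free within 07:00–18:30: 07:35–11:25, 11:45–12:55, 16:55–17:55.
Jamal free within 07:00–18:30: 07:20–08:20, 09:35–10:15, 11:25–12:35.
Gita ∩ Alice: 07:35–11:25, 11:45–11:50, 12:15–12:55, 16:55–17:55.
Gita ∩ Alice ∩ Jamal: 07:35–08:20, 09:35–10:15, 11:45–11:50, 12:15–12:35.
Windows ≥ 15 min: 07:35–08:20, 09:35–10:15, 12:15–12:35.
Latest start in the last window 12:15–12:35 is 12:35 − 15 min = 12:20.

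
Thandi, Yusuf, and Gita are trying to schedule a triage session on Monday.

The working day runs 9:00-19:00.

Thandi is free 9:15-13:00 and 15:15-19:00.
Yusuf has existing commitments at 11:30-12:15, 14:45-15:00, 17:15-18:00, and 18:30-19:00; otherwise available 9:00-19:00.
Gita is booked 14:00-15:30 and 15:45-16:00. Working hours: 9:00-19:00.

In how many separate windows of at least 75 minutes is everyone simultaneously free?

Yusuf free within 09:00–19:00: 09:00–11:30, 12:15–14:45, 15:00–17:15, 18:00–18:30.
Gita free within 09:00–19:00: 09:00–14:00, 15:30–15:45, 16:00–19:00.
Thandi ∩ Yusuf: 09:15–11:30, 12:15–13:00, 15:15–17:15, 18:00–18:30.
Thandi ∩ Yusuf ∩ Gita: 09:15–11:30, 12:15–13:00, 15:30–15:45, 16:00–17:15, 18:00–18:30.
Windows ≥ 75 min: 09:15–11:30, 16:00–17:15.
That's 2 windows.

2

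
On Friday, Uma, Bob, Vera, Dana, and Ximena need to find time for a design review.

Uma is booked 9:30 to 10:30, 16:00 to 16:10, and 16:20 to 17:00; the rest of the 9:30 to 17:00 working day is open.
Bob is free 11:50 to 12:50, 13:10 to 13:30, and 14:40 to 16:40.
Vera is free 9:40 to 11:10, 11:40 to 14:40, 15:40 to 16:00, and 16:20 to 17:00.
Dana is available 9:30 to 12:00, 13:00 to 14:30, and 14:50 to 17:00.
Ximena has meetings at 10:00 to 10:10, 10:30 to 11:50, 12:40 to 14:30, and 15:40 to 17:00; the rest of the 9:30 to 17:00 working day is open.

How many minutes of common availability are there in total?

10 minutes

Uma free within 09:30–17:00: 10:30–16:00, 16:10–16:20.
Ximena free within 09:30–17:00: 09:30–10:00, 10:10–10:30, 11:50–12:40, 14:30–15:40.
Uma ∩ Bob: 11:50–12:50, 13:10–13:30, 14:40–16:00, 16:10–16:20.
Uma ∩ Bob ∩ Vera: 11:50–12:50, 13:10–13:30, 15:40–16:00.
Uma ∩ Bob ∩ Vera ∩ Dana: 11:50–12:00, 13:10–13:30, 15:40–16:00.
Uma ∩ Bob ∩ Vera ∩ Dana ∩ Ximena: 11:50–12:00.
Total common minutes: 10.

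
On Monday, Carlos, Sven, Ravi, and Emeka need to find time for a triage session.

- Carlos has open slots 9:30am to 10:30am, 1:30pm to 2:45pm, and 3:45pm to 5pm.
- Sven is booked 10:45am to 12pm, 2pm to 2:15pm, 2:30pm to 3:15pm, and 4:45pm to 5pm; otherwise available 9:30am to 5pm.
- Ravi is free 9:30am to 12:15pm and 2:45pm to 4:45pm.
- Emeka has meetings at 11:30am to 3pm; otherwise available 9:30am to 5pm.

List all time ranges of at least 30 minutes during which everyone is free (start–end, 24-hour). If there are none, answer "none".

Sven free within 09:30–17:00: 09:30–10:45, 12:00–14:00, 14:15–14:30, 15:15–16:45.
Emeka free within 09:30–17:00: 09:30–11:30, 15:00–17:00.
Carlos ∩ Sven: 09:30–10:30, 13:30–14:00, 14:15–14:30, 15:45–16:45.
Carlos ∩ Sven ∩ Ravi: 09:30–10:30, 15:45–16:45.
Carlos ∩ Sven ∩ Ravi ∩ Emeka: 09:30–10:30, 15:45–16:45.
Windows ≥ 30 min: 09:30–10:30, 15:45–16:45.

09:30–10:30, 15:45–16:45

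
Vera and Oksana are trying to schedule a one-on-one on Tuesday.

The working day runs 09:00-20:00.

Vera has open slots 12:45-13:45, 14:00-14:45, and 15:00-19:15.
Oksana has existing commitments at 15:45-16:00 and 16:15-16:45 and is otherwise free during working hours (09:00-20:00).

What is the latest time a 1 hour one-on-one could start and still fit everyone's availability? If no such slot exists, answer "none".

Oksana free within 09:00–20:00: 09:00–15:45, 16:00–16:15, 16:45–20:00.
Vera ∩ Oksana: 12:45–13:45, 14:00–14:45, 15:00–15:45, 16:00–16:15, 16:45–19:15.
Windows ≥ 60 min: 12:45–13:45, 16:45–19:15.
Latest start in the last window 16:45–19:15 is 19:15 − 60 min = 18:15.

18:15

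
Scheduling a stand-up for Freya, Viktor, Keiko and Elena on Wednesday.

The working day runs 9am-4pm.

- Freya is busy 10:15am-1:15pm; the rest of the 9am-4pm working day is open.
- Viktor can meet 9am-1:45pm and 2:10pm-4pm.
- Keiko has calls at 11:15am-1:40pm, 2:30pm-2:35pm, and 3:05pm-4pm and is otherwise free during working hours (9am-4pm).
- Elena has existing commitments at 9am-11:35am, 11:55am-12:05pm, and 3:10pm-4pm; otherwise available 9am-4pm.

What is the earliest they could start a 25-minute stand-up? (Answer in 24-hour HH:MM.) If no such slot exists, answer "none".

Freya free within 09:00–16:00: 09:00–10:15, 13:15–16:00.
Keiko free within 09:00–16:00: 09:00–11:15, 13:40–14:30, 14:35–15:05.
Elena free within 09:00–16:00: 11:35–11:55, 12:05–15:10.
Freya ∩ Viktor: 09:00–10:15, 13:15–13:45, 14:10–16:00.
Freya ∩ Viktor ∩ Keiko: 09:00–10:15, 13:40–13:45, 14:10–14:30, 14:35–15:05.
Freya ∩ Viktor ∩ Keiko ∩ Elena: 13:40–13:45, 14:10–14:30, 14:35–15:05.
Windows ≥ 25 min: 14:35–15:05.
Earliest such window starts at 14:35.

14:35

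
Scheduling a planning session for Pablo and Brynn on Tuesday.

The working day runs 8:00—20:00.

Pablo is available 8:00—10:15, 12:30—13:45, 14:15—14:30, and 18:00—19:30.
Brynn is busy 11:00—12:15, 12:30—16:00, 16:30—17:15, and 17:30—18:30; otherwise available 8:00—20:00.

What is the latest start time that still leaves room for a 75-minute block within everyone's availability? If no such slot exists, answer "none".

09:00

Brynn free within 08:00–20:00: 08:00–11:00, 12:15–12:30, 16:00–16:30, 17:15–17:30, 18:30–20:00.
Pablo ∩ Brynn: 08:00–10:15, 18:30–19:30.
Windows ≥ 75 min: 08:00–10:15.
Latest start in the last window 08:00–10:15 is 10:15 − 75 min = 09:00.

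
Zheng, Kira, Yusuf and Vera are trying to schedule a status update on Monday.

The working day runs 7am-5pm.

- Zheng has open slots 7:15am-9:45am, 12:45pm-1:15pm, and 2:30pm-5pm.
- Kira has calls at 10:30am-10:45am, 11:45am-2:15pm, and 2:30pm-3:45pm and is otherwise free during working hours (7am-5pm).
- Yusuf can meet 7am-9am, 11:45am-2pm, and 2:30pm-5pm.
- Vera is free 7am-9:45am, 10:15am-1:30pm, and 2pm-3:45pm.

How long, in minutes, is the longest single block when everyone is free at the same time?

105 minutes

Kira free within 07:00–17:00: 07:00–10:30, 10:45–11:45, 14:15–14:30, 15:45–17:00.
Zheng ∩ Kira: 07:15–09:45, 15:45–17:00.
Zheng ∩ Kira ∩ Yusuf: 07:15–09:00, 15:45–17:00.
Zheng ∩ Kira ∩ Yusuf ∩ Vera: 07:15–09:00.
Single common window of 105 minutes.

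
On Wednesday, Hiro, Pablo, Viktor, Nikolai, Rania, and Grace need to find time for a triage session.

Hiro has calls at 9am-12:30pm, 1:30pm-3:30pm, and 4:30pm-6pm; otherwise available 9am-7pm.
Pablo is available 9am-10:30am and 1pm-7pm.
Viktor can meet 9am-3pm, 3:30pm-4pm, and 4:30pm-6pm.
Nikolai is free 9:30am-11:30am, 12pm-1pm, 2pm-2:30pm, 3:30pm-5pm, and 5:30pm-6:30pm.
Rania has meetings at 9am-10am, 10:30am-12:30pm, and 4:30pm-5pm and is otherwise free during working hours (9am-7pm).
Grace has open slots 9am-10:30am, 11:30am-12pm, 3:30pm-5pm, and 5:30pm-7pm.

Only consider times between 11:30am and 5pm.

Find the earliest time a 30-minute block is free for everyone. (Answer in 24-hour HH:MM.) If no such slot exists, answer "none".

Hiro free within 09:00–19:00: 12:30–13:30, 15:30–16:30, 18:00–19:00.
Rania free within 09:00–19:00: 10:00–10:30, 12:30–16:30, 17:00–19:00.
Hiro ∩ Pablo: 13:00–13:30, 15:30–16:30, 18:00–19:00.
Hiro ∩ Pablo ∩ Viktor: 13:00–13:30, 15:30–16:00.
Hiro ∩ Pablo ∩ Viktor ∩ Nikolai: 15:30–16:00.
Hiro ∩ Pablo ∩ Viktor ∩ Nikolai ∩ Rania: 15:30–16:00.
Hiro ∩ Pablo ∩ Viktor ∩ Nikolai ∩ Rania ∩ Grace: 15:30–16:00.
Restricted to 11:30–17:00: 15:30–16:00.
Windows ≥ 30 min: 15:30–16:00.
Earliest such window starts at 15:30.

15:30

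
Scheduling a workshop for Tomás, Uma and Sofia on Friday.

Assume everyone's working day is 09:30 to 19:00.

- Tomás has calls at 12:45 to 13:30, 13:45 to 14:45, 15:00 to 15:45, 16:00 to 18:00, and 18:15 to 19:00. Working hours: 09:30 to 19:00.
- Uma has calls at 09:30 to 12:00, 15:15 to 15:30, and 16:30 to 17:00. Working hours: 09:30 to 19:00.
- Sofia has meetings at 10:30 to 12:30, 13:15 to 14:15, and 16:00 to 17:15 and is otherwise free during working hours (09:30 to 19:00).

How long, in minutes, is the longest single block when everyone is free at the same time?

Tomás free within 09:30–19:00: 09:30–12:45, 13:30–13:45, 14:45–15:00, 15:45–16:00, 18:00–18:15.
Uma free within 09:30–19:00: 12:00–15:15, 15:30–16:30, 17:00–19:00.
Sofia free within 09:30–19:00: 09:30–10:30, 12:30–13:15, 14:15–16:00, 17:15–19:00.
Tomás ∩ Uma: 12:00–12:45, 13:30–13:45, 14:45–15:00, 15:45–16:00, 18:00–18:15.
Tomás ∩ Uma ∩ Sofia: 12:30–12:45, 14:45–15:00, 15:45–16:00, 18:00–18:15.
Common window lengths: 15, 15, 15, 15 min; longest is 15.

15 minutes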